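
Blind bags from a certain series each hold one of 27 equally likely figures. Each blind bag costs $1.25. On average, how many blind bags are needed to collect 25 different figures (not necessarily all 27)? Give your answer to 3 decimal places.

With k distinct figures already seen, the next new one arrives after an expected 27/(27-k) blind bags.
Sum over k = 0,...,24: E = 27/27 + 27/26 + 27/25 + ... + 27/4 + 27/3 = 64.5693.

64.569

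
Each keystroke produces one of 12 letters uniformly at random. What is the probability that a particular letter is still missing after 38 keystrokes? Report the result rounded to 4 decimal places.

Each keystroke misses the fixed letter with probability (12-1)/12 = 11/12, independently.
P(still missing after 38) = (11/12)^38 = 0.03665.

0.0366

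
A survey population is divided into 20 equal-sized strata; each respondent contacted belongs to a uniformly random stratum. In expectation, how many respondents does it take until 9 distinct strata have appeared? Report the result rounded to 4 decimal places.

11.5572

With k distinct strata already seen, the next new one arrives after an expected 20/(20-k) respondents.
Sum over k = 0,...,8: E = 20/20 + 20/19 + 20/18 + ... + 20/13 + 20/12 = 11.55725.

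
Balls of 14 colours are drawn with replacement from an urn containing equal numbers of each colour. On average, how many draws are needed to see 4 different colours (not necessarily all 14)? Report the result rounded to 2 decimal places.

Going from k to k+1 distinct takes a geometric number of draws with mean 14/(14-k).
Sum over k = 0,...,3: E = 14/14 + 14/13 + 14/12 + 14/11 = 4.516.

4.52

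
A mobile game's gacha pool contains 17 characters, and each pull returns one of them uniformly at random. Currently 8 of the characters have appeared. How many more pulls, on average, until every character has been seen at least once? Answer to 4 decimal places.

48.0925

From k distinct to k+1 distinct takes on average 17/(17-k) pulls.
Sum over k = 8,...,16: E = 17/9 + 17/8 + 17/7 + ... + 17/2 + 17/1 = 48.09246.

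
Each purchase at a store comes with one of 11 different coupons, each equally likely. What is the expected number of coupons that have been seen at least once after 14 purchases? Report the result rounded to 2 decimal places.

8.10

For each coupon, P(seen in 14 purchases) = 1 - (10/11)^14 = 0.737.
By linearity of expectation, E[distinct seen] = 11·(1 - (10/11)^14) = 8.103.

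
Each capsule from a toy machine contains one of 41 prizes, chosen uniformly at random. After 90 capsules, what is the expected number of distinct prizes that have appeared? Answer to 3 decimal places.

36.557

For each prize, P(seen in 90 capsules) = 1 - (40/41)^90 = 0.8916.
By linearity of expectation, E[distinct seen] = 41·(1 - (40/41)^90) = 36.5574.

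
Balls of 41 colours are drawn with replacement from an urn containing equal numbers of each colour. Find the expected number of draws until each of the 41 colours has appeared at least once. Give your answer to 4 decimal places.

176.4203

The wait to go from k to k+1 distinct colours is geometric with mean 41/(41-k).
E[T] = 41/41 + 41/40 + 41/39 + ... + 41/2 + 41/1 = 41·H_{41}.
H_{41} = 4.30293, so E[T] = 176.42026.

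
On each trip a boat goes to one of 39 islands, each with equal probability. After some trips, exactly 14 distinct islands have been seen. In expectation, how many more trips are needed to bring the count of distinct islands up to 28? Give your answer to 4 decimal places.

31.0472

From k distinct to k+1 distinct takes on average 39/(39-k) trips.
Sum over k = 14,...,27: E = 39/25 + 39/24 + 39/23 + ... + 39/13 + 39/12 = 31.04715.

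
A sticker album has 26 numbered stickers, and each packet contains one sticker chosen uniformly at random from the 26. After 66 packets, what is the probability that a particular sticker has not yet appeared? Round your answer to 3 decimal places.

0.075

On each packet the fixed sticker fails to appear with probability 25/26.
P(still missing after 66) = (25/26)^66 = 0.0751.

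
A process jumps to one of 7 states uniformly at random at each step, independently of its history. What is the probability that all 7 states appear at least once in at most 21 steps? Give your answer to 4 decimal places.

Let A_i be the event that state i is missing after 21 steps. By inclusion–exclusion on the A_i,
P(all seen) = Σ_{j=0}^{7} (-1)^j C(7,j)((7-j)/7)^21
= 1.00000 - 0.27493 + 0.01793 - 0.00028 + 0.00000 - 0.00000 + 0.00000 - 0.00000
= 0.74273.

0.7427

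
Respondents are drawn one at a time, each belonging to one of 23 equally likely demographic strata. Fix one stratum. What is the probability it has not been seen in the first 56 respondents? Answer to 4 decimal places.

Each respondent misses the fixed stratum with probability (23-1)/23 = 22/23, independently.
P(still missing after 56) = (22/23)^56 = 0.08297.

0.0830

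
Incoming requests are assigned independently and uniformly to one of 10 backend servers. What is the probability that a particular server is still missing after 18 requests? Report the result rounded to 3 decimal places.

0.150

Each request misses the fixed server with probability (10-1)/10 = 9/10, independently.
P(still missing after 18) = (9/10)^18 = 0.1501.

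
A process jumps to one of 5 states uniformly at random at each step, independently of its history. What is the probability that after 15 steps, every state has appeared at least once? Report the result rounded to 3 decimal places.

0.829

By inclusion–exclusion over which states are missing,
P(all seen) = Σ_{j=0}^{5} (-1)^j C(5,j)((5-j)/5)^15
= 1.0000 - 0.1759 + 0.0047 - 0.0000 + 0.0000 - 0.0000
= 0.8288.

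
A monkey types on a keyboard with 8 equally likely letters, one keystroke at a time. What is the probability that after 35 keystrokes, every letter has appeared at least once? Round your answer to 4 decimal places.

0.9265

By inclusion–exclusion over which letters are missing,
P(all seen) = Σ_{j=0}^{8} (-1)^j C(8,j)((8-j)/8)^35
= 1.00000 - 0.07471 + 0.00119 - 0.00000 + 0.00000 - 0.00000 + 0.00000 - 0.00000 + 0.00000
= 0.92647.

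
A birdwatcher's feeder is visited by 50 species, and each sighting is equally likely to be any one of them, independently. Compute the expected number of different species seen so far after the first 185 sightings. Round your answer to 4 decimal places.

48.8093

For each species, P(seen in 185 sightings) = 1 - (49/50)^185 = 0.97619.
By linearity of expectation, E[distinct seen] = 50·(1 - (49/50)^185) = 48.80932.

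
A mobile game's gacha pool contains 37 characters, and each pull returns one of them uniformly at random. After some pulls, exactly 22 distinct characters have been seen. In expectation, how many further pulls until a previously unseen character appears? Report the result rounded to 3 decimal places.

2.467

The number of pulls until the next new character is geometric with success probability 15/37, so its mean is 37/15.
E = 37/15 = 2.4667.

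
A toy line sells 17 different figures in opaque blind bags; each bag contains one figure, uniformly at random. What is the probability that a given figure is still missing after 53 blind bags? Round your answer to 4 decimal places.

On each blind bag the fixed figure fails to appear with probability 16/17.
P(still missing after 53) = (16/17)^53 = 0.04023.

0.0402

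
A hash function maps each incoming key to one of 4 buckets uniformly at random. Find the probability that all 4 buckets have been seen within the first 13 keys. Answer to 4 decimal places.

0.9057

Let A_i be the event that bucket i is missing after 13 keys. By inclusion–exclusion on the A_i,
P(all seen) = Σ_{j=0}^{4} (-1)^j C(4,j)((4-j)/4)^13
= 1.00000 - 0.09503 + 0.00073 - 0.00000 + 0.00000
= 0.90570.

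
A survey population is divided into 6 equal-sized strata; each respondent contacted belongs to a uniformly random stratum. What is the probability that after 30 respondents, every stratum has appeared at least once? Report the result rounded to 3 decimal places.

0.975

Let A_i be the event that stratum i is missing after 30 respondents. By inclusion–exclusion on the A_i,
P(all seen) = Σ_{j=0}^{6} (-1)^j C(6,j)((6-j)/6)^30
= 1.0000 - 0.0253 + 0.0001 - 0.0000 + 0.0000 - 0.0000 + 0.0000
= 0.9748.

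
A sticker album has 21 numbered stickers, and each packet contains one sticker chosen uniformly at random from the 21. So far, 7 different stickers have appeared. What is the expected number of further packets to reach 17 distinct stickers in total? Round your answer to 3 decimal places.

The wait to go from k to k+1 distinct stickers is geometric with mean 21/(21-k).
Sum over k = 7,...,16: E = 21/14 + 21/13 + 21/12 + ... + 21/6 + 21/5 = 24.5328.

24.533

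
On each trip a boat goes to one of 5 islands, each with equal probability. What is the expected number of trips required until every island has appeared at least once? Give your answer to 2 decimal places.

After k distinct islands have appeared, the next trip gives a new one with probability (5-k)/5, so the expected wait for the (k+1)-th is 5/(5-k).
E[T] = 5/5 + 5/4 + 5/3 + 5/2 + 5/1 = 5·H_{5}.
H_{5} = 2.283, so E[T] = 11.417.

11.42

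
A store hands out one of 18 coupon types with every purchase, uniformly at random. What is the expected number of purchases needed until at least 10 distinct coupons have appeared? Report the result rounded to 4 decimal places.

13.9905

Going from k to k+1 distinct takes a geometric number of purchases with mean 18/(18-k).
Sum over k = 0,...,9: E = 18/18 + 18/17 + 18/16 + ... + 18/10 + 18/9 = 13.99052.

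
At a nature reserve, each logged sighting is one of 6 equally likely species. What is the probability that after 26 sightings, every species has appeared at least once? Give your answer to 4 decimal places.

0.9480

By inclusion–exclusion over which species are missing,
P(all seen) = Σ_{j=0}^{6} (-1)^j C(6,j)((6-j)/6)^26
= 1.00000 - 0.05241 + 0.00040 - 0.00000 + 0.00000 - 0.00000 + 0.00000
= 0.94798.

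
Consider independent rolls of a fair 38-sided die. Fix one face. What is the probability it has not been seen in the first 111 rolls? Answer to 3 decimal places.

0.052

Each roll misses the fixed face with probability (38-1)/38 = 37/38, independently.
P(still missing after 111) = (37/38)^111 = 0.0518.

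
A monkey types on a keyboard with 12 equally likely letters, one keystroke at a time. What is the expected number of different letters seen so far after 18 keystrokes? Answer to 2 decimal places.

9.49

For each letter, P(seen in 18 keystrokes) = 1 - (11/12)^18 = 0.791.
By linearity of expectation, E[distinct seen] = 12·(1 - (11/12)^18) = 9.494.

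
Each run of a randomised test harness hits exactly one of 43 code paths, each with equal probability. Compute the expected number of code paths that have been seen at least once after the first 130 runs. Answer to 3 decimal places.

40.982

For each code path, P(seen in 130 runs) = 1 - (42/43)^130 = 0.9531.
By linearity of expectation, E[distinct seen] = 43·(1 - (42/43)^130) = 40.9817.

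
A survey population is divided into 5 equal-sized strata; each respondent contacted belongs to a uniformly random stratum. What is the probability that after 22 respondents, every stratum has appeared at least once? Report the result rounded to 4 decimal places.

0.9632

Let A_i be the event that stratum i is missing after 22 respondents. By inclusion–exclusion on the A_i,
P(all seen) = Σ_{j=0}^{5} (-1)^j C(5,j)((5-j)/5)^22
= 1.00000 - 0.03689 + 0.00013 - 0.00000 + 0.00000 - 0.00000
= 0.96324.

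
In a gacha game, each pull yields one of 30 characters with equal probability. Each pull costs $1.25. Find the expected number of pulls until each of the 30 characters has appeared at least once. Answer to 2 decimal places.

Split into phases: going from k distinct to k+1 distinct takes on average 30/(30-k) pulls.
E[T] = 30/30 + 30/29 + 30/28 + ... + 30/2 + 30/1 = 30·H_{30}.
H_{30} = 3.995, so E[T] = 119.850.

119.85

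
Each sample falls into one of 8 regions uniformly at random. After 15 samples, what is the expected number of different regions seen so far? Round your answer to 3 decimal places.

For each region, P(seen in 15 samples) = 1 - (7/8)^15 = 0.8651.
By linearity of expectation, E[distinct seen] = 8·(1 - (7/8)^15) = 6.9205.

6.921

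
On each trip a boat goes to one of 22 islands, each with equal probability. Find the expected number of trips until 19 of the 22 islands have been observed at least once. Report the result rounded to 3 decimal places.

40.865

Going from k to k+1 distinct takes a geometric number of trips with mean 22/(22-k).
Sum over k = 0,...,18: E = 22/22 + 22/21 + 22/20 + ... + 22/5 + 22/4 = 40.8646.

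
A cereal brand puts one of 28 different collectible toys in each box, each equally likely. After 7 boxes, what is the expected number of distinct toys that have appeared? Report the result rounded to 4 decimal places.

6.2931

For each toy, P(seen in 7 boxes) = 1 - (27/28)^7 = 0.22475.
By linearity of expectation, E[distinct seen] = 28·(1 - (27/28)^7) = 6.29308.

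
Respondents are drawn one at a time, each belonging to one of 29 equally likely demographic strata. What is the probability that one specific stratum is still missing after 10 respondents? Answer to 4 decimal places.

0.7040

Each respondent misses the fixed stratum with probability (29-1)/29 = 28/29, independently.
P(still missing after 10) = (28/29)^10 = 0.70404.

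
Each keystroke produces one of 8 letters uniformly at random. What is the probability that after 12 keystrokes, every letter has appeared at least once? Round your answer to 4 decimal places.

Let A_i be the event that letter i is missing after 12 keystrokes. By inclusion–exclusion on the A_i,
P(all seen) = Σ_{j=0}^{8} (-1)^j C(8,j)((8-j)/8)^12
= 1.00000 - 1.61134 + 0.88694 - 0.19895 + 0.01709 - 0.00043 + 0.00000 - 0.00000 + 0.00000
= 0.09331.

0.0933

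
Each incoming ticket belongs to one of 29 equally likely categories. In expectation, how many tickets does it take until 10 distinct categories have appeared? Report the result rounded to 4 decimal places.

12.0035

With k distinct categories already seen, the next new one arrives after an expected 29/(29-k) tickets.
Sum over k = 0,...,9: E = 29/29 + 29/28 + 29/27 + ... + 29/21 + 29/20 = 12.00351.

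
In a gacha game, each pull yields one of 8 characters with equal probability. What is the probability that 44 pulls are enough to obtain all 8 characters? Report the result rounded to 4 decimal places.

0.9776

Let A_i be the event that character i is missing after 44 pulls. By inclusion–exclusion on the A_i,
P(all seen) = Σ_{j=0}^{8} (-1)^j C(8,j)((8-j)/8)^44
= 1.00000 - 0.02246 + 0.00009 - 0.00000 + 0.00000 - 0.00000 + 0.00000 - 0.00000 + 0.00000
= 0.97763.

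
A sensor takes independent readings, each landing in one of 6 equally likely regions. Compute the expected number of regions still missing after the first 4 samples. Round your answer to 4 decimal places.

2.8935

For each region, P(unseen after 4) = (5/6)^4 = 0.48225.
By linearity of expectation, E[unseen] = 6·(5/6)^4 = 2.89352.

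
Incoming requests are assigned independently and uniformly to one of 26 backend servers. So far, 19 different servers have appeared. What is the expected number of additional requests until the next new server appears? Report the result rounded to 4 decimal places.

3.7143

The number of requests until the next new server is geometric with success probability 7/26, so its mean is 26/7.
E = 26/7 = 3.71429.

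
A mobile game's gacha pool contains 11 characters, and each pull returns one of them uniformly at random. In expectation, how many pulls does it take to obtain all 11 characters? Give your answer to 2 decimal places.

After k distinct characters have appeared, the next pull gives a new one with probability (11-k)/11, so the expected wait for the (k+1)-th is 11/(11-k).
E[T] = 11/11 + 11/10 + 11/9 + ... + 11/2 + 11/1 = 11·H_{11}.
H_{11} = 3.020, so E[T] = 33.219.

33.22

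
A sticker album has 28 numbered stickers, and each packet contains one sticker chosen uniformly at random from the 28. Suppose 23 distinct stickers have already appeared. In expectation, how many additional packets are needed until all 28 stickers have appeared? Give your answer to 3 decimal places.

The wait to go from k to k+1 distinct stickers is geometric with mean 28/(28-k).
Sum over k = 23,...,27: E = 28/5 + 28/4 + 28/3 + 28/2 + 28/1 = 63.9333.

63.933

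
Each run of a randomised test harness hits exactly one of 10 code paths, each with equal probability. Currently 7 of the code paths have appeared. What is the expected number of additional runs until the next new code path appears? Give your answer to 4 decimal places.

The number of runs until the next new code path is geometric with success probability 3/10, so its mean is 10/3.
E = 10/3 = 3.33333.

3.3333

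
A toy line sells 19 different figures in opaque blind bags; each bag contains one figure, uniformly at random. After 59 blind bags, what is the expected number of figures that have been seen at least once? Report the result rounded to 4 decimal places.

18.2177

For each figure, P(seen in 59 blind bags) = 1 - (18/19)^59 = 0.95883.
By linearity of expectation, E[distinct seen] = 19·(1 - (18/19)^59) = 18.21771.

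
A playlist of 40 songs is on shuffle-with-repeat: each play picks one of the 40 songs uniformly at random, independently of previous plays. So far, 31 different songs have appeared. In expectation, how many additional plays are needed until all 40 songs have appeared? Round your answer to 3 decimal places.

113.159

From k distinct to k+1 distinct takes on average 40/(40-k) plays.
Sum over k = 31,...,39: E = 40/9 + 40/8 + 40/7 + ... + 40/2 + 40/1 = 113.1587.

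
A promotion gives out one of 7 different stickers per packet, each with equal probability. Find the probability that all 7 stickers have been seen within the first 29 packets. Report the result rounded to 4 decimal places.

0.9211

Let A_i be the event that sticker i is missing after 29 packets. By inclusion–exclusion on the A_i,
P(all seen) = Σ_{j=0}^{7} (-1)^j C(7,j)((7-j)/7)^29
= 1.00000 - 0.08010 + 0.00121 - 0.00000 + 0.00000 - 0.00000 + 0.00000 - 0.00000
= 0.92111.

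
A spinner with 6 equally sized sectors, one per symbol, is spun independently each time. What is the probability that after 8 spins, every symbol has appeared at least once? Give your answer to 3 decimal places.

0.114

By inclusion–exclusion over which symbols are missing,
P(all seen) = Σ_{j=0}^{6} (-1)^j C(6,j)((6-j)/6)^8
= 1.0000 - 1.3954 + 0.5853 - 0.0781 + 0.0023 - 0.0000 + 0.0000
= 0.1140.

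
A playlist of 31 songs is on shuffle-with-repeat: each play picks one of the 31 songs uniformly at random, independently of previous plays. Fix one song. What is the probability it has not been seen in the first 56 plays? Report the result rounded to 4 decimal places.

0.1594

Each play misses the fixed song with probability (31-1)/31 = 30/31, independently.
P(still missing after 56) = (30/31)^56 = 0.15942.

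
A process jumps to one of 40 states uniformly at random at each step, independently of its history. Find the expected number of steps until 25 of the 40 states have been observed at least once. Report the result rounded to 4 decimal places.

With k distinct states already seen, the next new one arrives after an expected 40/(40-k) steps.
Sum over k = 0,...,24: E = 40/40 + 40/39 + 40/38 + ... + 40/17 + 40/16 = 38.41256.

38.4126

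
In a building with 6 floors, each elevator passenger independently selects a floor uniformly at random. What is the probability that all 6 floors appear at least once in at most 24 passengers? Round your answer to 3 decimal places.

0.925

By inclusion–exclusion over which floors are missing,
P(all seen) = Σ_{j=0}^{6} (-1)^j C(6,j)((6-j)/6)^24
= 1.0000 - 0.0755 + 0.0009 - 0.0000 + 0.0000 - 0.0000 + 0.0000
= 0.9254.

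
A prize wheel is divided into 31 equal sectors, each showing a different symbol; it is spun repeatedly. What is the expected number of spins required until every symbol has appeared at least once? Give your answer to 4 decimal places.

After k distinct symbols have appeared, the next spin gives a new one with probability (31-k)/31, so the expected wait for the (k+1)-th is 31/(31-k).
E[T] = 31/31 + 31/30 + 31/29 + ... + 31/2 + 31/1 = 31·H_{31}.
H_{31} = 4.02725, so E[T] = 124.84460.

124.8446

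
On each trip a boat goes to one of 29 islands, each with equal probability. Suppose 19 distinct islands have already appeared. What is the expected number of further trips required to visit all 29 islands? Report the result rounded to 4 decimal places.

84.9401

The wait to go from k to k+1 distinct islands is geometric with mean 29/(29-k).
Sum over k = 19,...,28: E = 29/10 + 29/9 + 29/8 + ... + 29/2 + 29/1 = 84.94008.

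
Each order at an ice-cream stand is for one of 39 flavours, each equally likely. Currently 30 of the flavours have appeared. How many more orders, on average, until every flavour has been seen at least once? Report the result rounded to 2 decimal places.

110.33

The wait to go from k to k+1 distinct flavours is geometric with mean 39/(39-k).
Sum over k = 30,...,38: E = 39/9 + 39/8 + 39/7 + ... + 39/2 + 39/1 = 110.330.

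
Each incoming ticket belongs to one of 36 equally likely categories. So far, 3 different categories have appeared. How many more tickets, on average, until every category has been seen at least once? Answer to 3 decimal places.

From k distinct to k+1 distinct takes on average 36/(36-k) tickets.
Sum over k = 3,...,35: E = 36/33 + 36/32 + 36/31 + ... + 36/2 + 36/1 = 147.1967.

147.197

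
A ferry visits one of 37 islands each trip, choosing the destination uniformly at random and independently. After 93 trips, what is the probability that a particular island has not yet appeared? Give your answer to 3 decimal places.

On each trip the fixed island fails to appear with probability 36/37.
P(still missing after 93) = (36/37)^93 = 0.0782.

0.078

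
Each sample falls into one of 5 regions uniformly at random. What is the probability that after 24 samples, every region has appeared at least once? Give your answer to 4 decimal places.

By inclusion–exclusion over which regions are missing,
P(all seen) = Σ_{j=0}^{5} (-1)^j C(5,j)((5-j)/5)^24
= 1.00000 - 0.02361 + 0.00005 - 0.00000 + 0.00000 - 0.00000
= 0.97644.

0.9764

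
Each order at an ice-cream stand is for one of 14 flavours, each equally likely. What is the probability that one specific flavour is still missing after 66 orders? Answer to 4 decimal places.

0.0075

On each order the fixed flavour fails to appear with probability 13/14.
P(still missing after 66) = (13/14)^66 = 0.00751.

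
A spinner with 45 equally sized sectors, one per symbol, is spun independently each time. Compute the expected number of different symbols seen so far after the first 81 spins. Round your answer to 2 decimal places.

For each symbol, P(seen in 81 spins) = 1 - (44/45)^81 = 0.838.
By linearity of expectation, E[distinct seen] = 45·(1 - (44/45)^81) = 37.711.

37.71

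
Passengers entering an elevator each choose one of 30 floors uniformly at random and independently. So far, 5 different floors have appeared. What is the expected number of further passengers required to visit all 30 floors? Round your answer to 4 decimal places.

The wait to go from k to k+1 distinct floors is geometric with mean 30/(30-k).
Sum over k = 5,...,29: E = 30/25 + 30/24 + 30/23 + ... + 30/2 + 30/1 = 114.47875.

114.4787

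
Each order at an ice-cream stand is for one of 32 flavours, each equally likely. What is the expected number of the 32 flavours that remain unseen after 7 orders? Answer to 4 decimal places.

For each flavour, P(unseen after 7) = (31/32)^7 = 0.80072.
By linearity of expectation, E[unseen] = 32·(31/32)^7 = 25.62312.

25.6231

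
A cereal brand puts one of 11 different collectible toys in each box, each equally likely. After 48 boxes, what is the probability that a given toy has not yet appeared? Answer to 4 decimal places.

On each box the fixed toy fails to appear with probability 10/11.
P(still missing after 48) = (10/11)^48 = 0.01031.

0.0103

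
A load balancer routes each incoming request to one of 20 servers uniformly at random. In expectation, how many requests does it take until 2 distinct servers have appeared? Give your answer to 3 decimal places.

With k distinct servers already seen, the next new one arrives after an expected 20/(20-k) requests.
Sum over k = 0,...,1: E = 20/20 + 20/19 = 2.0526.

2.053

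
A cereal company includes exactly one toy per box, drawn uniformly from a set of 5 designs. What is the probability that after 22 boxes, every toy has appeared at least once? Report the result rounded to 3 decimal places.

Let A_i be the event that toy i is missing after 22 boxes. By inclusion–exclusion on the A_i,
P(all seen) = Σ_{j=0}^{5} (-1)^j C(5,j)((5-j)/5)^22
= 1.0000 - 0.0369 + 0.0001 - 0.0000 + 0.0000 - 0.0000
= 0.9632.

0.963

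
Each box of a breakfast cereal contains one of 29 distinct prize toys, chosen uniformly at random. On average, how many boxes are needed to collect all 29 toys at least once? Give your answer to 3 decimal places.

114.888

Split into phases: going from k distinct to k+1 distinct takes on average 29/(29-k) boxes.
E[T] = 29/29 + 29/28 + 29/27 + ... + 29/2 + 29/1 = 29·H_{29}.
H_{29} = 3.9617, so E[T] = 114.8880.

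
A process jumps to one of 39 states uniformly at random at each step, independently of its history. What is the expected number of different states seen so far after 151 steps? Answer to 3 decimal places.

38.228

For each state, P(seen in 151 steps) = 1 - (38/39)^151 = 0.9802.
By linearity of expectation, E[distinct seen] = 39·(1 - (38/39)^151) = 38.2280.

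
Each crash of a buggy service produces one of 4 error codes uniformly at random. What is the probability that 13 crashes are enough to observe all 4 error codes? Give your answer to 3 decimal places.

Let A_i be the event that error code i is missing after 13 crashes. By inclusion–exclusion on the A_i,
P(all seen) = Σ_{j=0}^{4} (-1)^j C(4,j)((4-j)/4)^13
= 1.0000 - 0.0950 + 0.0007 - 0.0000 + 0.0000
= 0.9057.

0.906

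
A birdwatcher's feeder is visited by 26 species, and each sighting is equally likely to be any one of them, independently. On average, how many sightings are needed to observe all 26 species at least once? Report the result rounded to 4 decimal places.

After k distinct species have appeared, the next sighting gives a new one with probability (26-k)/26, so the expected wait for the (k+1)-th is 26/(26-k).
E[T] = 26/26 + 26/25 + 26/24 + ... + 26/2 + 26/1 = 26·H_{26}.
H_{26} = 3.85442, so E[T] = 100.21491.

100.2149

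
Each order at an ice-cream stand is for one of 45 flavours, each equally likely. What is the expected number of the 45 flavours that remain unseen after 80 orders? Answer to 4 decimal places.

For each flavour, P(unseen after 80) = (44/45)^80 = 0.16566.
By linearity of expectation, E[unseen] = 45·(44/45)^80 = 7.45462.

7.4546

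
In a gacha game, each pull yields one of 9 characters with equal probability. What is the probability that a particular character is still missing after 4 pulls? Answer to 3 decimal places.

On each pull the fixed character fails to appear with probability 8/9.
P(still missing after 4) = (8/9)^4 = 0.6243.

0.624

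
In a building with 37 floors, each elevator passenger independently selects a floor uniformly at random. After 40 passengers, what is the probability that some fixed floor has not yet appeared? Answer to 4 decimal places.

On each passenger the fixed floor fails to appear with probability 36/37.
P(still missing after 40) = (36/37)^40 = 0.33422.

0.3342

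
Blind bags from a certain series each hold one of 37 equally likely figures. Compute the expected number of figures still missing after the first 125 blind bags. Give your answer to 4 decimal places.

For each figure, P(unseen after 125) = (36/37)^125 = 0.03255.
By linearity of expectation, E[unseen] = 37·(36/37)^125 = 1.20448.

1.2045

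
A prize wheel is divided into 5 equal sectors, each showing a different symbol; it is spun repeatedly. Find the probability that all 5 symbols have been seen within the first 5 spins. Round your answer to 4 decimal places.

0.0384

By inclusion–exclusion over which symbols are missing,
P(all seen) = Σ_{j=0}^{5} (-1)^j C(5,j)((5-j)/5)^5
= 1.00000 - 1.63840 + 0.77760 - 0.10240 + 0.00160 - 0.00000
= 0.03840.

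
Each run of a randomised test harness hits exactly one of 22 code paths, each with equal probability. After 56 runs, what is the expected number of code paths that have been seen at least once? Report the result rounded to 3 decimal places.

20.374

For each code path, P(seen in 56 runs) = 1 - (21/22)^56 = 0.9261.
By linearity of expectation, E[distinct seen] = 22·(1 - (21/22)^56) = 20.3743.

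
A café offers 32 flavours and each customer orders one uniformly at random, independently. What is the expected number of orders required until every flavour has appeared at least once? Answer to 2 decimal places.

Split into phases: going from k distinct to k+1 distinct takes on average 32/(32-k) orders.
E[T] = 32/32 + 32/31 + 32/30 + ... + 32/2 + 32/1 = 32·H_{32}.
H_{32} = 4.058, so E[T] = 129.872.

129.87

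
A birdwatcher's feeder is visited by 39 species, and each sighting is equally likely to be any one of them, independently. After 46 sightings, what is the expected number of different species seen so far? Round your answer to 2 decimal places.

27.19

For each species, P(seen in 46 sightings) = 1 - (38/39)^46 = 0.697.
By linearity of expectation, E[distinct seen] = 39·(1 - (38/39)^46) = 27.193.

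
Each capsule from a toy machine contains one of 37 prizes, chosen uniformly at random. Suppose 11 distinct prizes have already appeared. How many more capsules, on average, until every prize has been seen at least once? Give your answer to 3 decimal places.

With k distinct prizes already seen, the next new one takes an expected 37/(37-k) capsules.
Sum over k = 11,...,36: E = 37/26 + 37/25 + 37/24 + ... + 37/2 + 37/1 = 142.6135.

142.614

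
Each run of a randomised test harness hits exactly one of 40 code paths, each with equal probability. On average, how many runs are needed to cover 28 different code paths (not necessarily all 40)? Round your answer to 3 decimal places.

With k distinct code paths already seen, the next new one arrives after an expected 40/(40-k) runs.
Sum over k = 0,...,27: E = 40/40 + 40/39 + 40/38 + ... + 40/14 + 40/13 = 47.0133.

47.013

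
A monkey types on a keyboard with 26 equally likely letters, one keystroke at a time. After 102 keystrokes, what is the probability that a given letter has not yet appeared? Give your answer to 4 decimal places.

Each keystroke misses the fixed letter with probability (26-1)/26 = 25/26, independently.
P(still missing after 102) = (25/26)^102 = 0.01831.

0.0183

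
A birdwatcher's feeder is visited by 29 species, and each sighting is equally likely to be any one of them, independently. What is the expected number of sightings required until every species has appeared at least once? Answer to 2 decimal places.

114.89

After k distinct species have appeared, the next sighting gives a new one with probability (29-k)/29, so the expected wait for the (k+1)-th is 29/(29-k).
E[T] = 29/29 + 29/28 + 29/27 + ... + 29/2 + 29/1 = 29·H_{29}.
H_{29} = 3.962, so E[T] = 114.888.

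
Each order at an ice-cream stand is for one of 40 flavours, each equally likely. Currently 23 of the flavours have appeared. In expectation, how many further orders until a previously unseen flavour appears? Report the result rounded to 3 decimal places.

2.353

The number of orders until the next new flavour is geometric with success probability 17/40, so its mean is 40/17.
E = 40/17 = 2.3529.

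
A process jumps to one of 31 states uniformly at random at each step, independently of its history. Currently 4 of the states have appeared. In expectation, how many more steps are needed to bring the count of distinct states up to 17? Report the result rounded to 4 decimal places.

The wait to go from k to k+1 distinct states is geometric with mean 31/(31-k).
Sum over k = 4,...,16: E = 31/27 + 31/26 + 31/25 + ... + 31/16 + 31/15 = 19.83673.

19.8367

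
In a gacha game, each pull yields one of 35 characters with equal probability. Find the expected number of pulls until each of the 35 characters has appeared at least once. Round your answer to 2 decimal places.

145.14

After k distinct characters have appeared, the next pull gives a new one with probability (35-k)/35, so the expected wait for the (k+1)-th is 35/(35-k).
E[T] = 35/35 + 35/34 + 35/33 + ... + 35/2 + 35/1 = 35·H_{35}.
H_{35} = 4.147, so E[T] = 145.137.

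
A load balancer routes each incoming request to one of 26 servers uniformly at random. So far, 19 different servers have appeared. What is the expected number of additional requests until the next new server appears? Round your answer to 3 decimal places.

3.714

The number of requests until the next new server is geometric with success probability 7/26, so its mean is 26/7.
E = 26/7 = 3.7143.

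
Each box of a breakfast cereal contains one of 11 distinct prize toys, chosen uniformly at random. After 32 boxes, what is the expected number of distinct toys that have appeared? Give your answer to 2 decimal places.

10.48

For each toy, P(seen in 32 boxes) = 1 - (10/11)^32 = 0.953.
By linearity of expectation, E[distinct seen] = 11·(1 - (10/11)^32) = 10.479.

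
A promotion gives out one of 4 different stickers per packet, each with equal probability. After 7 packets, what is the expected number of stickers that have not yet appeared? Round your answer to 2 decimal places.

0.53

For each sticker, P(unseen after 7) = (3/4)^7 = 0.133.
By linearity of expectation, E[unseen] = 4·(3/4)^7 = 0.534.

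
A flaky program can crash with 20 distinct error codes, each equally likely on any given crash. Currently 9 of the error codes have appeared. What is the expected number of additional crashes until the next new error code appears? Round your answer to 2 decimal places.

The number of crashes until the next new error code is geometric with success probability 11/20, so its mean is 20/11.
E = 20/11 = 1.818.

1.82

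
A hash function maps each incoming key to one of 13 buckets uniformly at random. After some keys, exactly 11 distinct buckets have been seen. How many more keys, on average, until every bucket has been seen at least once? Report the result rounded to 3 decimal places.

19.500

With k distinct buckets already seen, the next new one takes an expected 13/(13-k) keys.
Sum over k = 11,...,12: E = 13/2 + 13/1 = 19.5000.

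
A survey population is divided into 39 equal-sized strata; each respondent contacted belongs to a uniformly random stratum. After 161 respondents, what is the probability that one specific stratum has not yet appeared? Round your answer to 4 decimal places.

0.0153

Each respondent misses the fixed stratum with probability (39-1)/39 = 38/39, independently.
P(still missing after 161) = (38/39)^161 = 0.01527.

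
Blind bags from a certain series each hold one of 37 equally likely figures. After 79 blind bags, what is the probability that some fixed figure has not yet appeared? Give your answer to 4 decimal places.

On each blind bag the fixed figure fails to appear with probability 36/37.
P(still missing after 79) = (36/37)^79 = 0.11481.

0.1148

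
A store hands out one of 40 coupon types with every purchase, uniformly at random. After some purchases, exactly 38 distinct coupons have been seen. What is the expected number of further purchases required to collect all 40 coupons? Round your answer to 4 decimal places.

60.0000

The wait to go from k to k+1 distinct coupons is geometric with mean 40/(40-k).
Sum over k = 38,...,39: E = 40/2 + 40/1 = 60.00000.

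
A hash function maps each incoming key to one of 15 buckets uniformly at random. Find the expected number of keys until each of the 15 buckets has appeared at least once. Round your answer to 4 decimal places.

49.7734

After k distinct buckets have appeared, the next key gives a new one with probability (15-k)/15, so the expected wait for the (k+1)-th is 15/(15-k).
E[T] = 15/15 + 15/14 + 15/13 + ... + 15/2 + 15/1 = 15·H_{15}.
H_{15} = 3.31823, so E[T] = 49.77343.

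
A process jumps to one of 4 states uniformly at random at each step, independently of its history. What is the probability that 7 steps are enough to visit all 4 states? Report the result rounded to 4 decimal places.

By inclusion–exclusion over which states are missing,
P(all seen) = Σ_{j=0}^{4} (-1)^j C(4,j)((4-j)/4)^7
= 1.00000 - 0.53394 + 0.04688 - 0.00024 + 0.00000
= 0.51270.

0.5127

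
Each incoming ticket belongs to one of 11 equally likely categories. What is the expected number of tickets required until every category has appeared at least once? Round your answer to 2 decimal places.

33.22

The wait to go from k to k+1 distinct categories is geometric with mean 11/(11-k).
E[T] = 11/11 + 11/10 + 11/9 + ... + 11/2 + 11/1 = 11·H_{11}.
H_{11} = 3.020, so E[T] = 33.219.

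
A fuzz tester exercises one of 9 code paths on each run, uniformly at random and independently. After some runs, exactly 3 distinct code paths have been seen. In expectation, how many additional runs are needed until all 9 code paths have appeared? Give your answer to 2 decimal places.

The wait to go from k to k+1 distinct code paths is geometric with mean 9/(9-k).
Sum over k = 3,...,8: E = 9/6 + 9/5 + 9/4 + 9/3 + 9/2 + 9/1 = 22.050.

22.05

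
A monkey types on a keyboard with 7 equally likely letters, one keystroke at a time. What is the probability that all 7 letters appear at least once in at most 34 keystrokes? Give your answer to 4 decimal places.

By inclusion–exclusion over which letters are missing,
P(all seen) = Σ_{j=0}^{7} (-1)^j C(7,j)((7-j)/7)^34
= 1.00000 - 0.03706 + 0.00023 - 0.00000 + 0.00000 - 0.00000 + 0.00000 - 0.00000
= 0.96317.

0.9632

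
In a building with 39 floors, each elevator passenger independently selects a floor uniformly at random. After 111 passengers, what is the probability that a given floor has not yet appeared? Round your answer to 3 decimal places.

0.056

On each passenger the fixed floor fails to appear with probability 38/39.
P(still missing after 111) = (38/39)^111 = 0.0560.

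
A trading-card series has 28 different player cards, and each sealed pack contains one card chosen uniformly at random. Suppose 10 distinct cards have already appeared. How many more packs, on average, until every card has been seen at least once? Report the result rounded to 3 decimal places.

97.863

From k distinct to k+1 distinct takes on average 28/(28-k) packs.
Sum over k = 10,...,27: E = 28/18 + 28/17 + 28/16 + ... + 28/2 + 28/1 = 97.8630.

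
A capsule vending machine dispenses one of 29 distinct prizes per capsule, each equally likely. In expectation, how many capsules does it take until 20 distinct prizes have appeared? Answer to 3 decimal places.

32.848

With k distinct prizes already seen, the next new one arrives after an expected 29/(29-k) capsules.
Sum over k = 0,...,19: E = 29/29 + 29/28 + 29/27 + ... + 29/11 + 29/10 = 32.8479.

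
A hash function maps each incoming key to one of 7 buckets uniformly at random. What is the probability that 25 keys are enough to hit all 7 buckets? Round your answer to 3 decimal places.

By inclusion–exclusion over which buckets are missing,
P(all seen) = Σ_{j=0}^{7} (-1)^j C(7,j)((7-j)/7)^25
= 1.0000 - 0.1484 + 0.0047 - 0.0000 + 0.0000 - 0.0000 + 0.0000 - 0.0000
= 0.8562.

0.856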